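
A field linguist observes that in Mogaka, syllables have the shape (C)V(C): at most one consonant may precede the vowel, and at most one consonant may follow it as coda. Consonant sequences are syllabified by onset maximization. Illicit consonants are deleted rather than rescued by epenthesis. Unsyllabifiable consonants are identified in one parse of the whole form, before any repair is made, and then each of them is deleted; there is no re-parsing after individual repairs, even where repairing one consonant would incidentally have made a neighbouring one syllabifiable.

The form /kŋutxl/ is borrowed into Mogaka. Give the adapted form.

ŋut

The consonants /k/, /x/, /l/ cannot be parsed into a legal (C)V(C) syllable (at most one coda consonant is licensed; onsets are limited to one consonant).
Deleting the stranded consonants removes /k/, /x/, /l/.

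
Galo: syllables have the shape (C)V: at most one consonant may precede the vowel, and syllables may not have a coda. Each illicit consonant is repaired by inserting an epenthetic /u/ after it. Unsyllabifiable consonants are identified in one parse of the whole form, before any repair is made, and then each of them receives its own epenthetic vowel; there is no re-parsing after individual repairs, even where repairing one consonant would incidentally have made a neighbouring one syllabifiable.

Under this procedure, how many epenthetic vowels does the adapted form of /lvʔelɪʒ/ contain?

3

The unsyllabifiable consonants are /l/, /v/, /ʒ/; each receives one epenthetic vowel.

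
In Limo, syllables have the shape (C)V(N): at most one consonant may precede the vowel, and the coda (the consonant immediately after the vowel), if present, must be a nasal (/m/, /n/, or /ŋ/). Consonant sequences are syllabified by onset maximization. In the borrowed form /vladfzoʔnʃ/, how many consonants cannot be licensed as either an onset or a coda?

The consonants /v/, /d/, /f/, /ʔ/, /n/, /ʃ/ cannot be parsed into a legal (C)V(N) syllable (only a nasal (/m/, /n/, or /ŋ/) is licensed in coda position; onsets are limited to one consonant).

6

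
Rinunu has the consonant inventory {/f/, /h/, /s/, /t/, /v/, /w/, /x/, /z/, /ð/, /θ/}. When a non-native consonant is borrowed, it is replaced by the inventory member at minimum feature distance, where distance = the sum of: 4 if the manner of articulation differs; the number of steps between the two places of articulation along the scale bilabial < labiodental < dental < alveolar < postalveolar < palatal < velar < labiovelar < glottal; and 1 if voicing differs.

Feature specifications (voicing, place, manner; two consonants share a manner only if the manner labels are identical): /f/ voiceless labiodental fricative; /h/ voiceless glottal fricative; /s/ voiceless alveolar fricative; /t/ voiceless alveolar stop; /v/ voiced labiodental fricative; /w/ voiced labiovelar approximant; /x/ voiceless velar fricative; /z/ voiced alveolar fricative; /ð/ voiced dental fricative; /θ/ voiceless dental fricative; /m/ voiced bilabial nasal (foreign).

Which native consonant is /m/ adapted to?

/v/ is closest: manner differs (nasal→fricative, +4), place distance 1 (bilabial→labiodental), same voicing; total 5. Next closest is /f/ at distance 6.

v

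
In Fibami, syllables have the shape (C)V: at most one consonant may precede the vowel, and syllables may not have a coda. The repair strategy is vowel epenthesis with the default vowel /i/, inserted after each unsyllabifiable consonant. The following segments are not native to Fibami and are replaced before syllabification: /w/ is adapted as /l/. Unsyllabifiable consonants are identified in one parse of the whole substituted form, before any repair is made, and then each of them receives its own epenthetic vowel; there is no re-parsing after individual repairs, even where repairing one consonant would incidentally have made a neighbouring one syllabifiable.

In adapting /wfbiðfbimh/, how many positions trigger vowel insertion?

6

After substitution the input is /lfbiðfbimh/.
The unsyllabifiable consonants are /l/, /f/, /ð/, /f/, /m/, /h/; each receives one epenthetic vowel.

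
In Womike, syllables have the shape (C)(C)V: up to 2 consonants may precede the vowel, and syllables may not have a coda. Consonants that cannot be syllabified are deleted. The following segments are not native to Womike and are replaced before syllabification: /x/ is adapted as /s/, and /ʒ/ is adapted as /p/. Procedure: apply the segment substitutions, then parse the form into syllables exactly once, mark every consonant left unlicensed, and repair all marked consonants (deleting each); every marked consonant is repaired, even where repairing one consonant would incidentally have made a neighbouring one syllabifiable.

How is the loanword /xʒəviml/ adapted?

spəvi

Substitution: /x/ → /s/, /ʒ/ → /p/, giving /spəviml/.
Syllabifying with onset maximization leaves /m/, /l/ stranded (no codas are permitted; onsets may contain at most 2 consonants).
Deleting the stranded consonants removes /m/, /l/.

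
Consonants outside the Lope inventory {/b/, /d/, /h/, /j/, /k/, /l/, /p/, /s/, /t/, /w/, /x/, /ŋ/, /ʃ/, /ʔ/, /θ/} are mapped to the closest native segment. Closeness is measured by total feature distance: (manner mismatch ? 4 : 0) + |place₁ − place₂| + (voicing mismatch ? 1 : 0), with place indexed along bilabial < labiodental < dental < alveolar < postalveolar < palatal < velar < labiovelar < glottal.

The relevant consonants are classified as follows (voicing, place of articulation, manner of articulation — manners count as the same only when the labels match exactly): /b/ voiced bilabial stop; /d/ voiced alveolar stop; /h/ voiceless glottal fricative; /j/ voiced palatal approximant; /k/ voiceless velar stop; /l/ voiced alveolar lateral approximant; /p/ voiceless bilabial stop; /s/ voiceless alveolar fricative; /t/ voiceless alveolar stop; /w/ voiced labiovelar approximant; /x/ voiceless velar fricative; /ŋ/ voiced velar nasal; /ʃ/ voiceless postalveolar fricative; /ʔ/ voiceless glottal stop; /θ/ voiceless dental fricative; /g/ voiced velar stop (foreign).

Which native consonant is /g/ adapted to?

k

/k/ is closest: same manner (stop), place distance 0 (velar→velar), voicing differs (+1); total 1. Next closest is /d/ at distance 3.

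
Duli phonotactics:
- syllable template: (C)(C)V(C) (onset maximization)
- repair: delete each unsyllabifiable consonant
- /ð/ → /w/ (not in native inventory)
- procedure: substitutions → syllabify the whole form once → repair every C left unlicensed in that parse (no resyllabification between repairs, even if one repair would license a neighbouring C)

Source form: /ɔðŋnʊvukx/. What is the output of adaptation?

ɔwŋnʊvuk

Substitution: /ð/ → /w/, giving /ɔwŋnʊvukx/.
Under (C)(C)V(C), the unsyllabifiable consonants are /x/ (at most one coda consonant is licensed; onsets may contain at most 2 consonants).
Deleting the stranded consonants removes /x/.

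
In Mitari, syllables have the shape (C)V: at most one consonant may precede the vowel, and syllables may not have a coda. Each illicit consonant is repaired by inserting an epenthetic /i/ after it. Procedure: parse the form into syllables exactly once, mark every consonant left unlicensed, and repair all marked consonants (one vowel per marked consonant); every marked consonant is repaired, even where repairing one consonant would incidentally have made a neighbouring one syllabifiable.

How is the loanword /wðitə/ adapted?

Syllabifying with onset maximization leaves /w/ stranded (no codas are permitted; onsets are limited to one consonant).
Epenthesis after each stranded consonant: /w/ → /wi/.

wiðitə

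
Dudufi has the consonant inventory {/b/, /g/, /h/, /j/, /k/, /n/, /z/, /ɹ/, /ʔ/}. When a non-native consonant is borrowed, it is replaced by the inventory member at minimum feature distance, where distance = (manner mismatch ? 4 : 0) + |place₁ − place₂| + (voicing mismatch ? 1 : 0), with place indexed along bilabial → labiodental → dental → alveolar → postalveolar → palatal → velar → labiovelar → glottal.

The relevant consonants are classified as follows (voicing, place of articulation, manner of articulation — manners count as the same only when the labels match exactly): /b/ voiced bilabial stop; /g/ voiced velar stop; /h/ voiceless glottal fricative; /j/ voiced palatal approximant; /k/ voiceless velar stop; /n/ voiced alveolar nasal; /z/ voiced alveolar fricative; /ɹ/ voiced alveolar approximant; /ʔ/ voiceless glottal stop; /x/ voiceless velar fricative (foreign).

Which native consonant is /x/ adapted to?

/h/ is closest: same manner (fricative), place distance 2 (velar→glottal), same voicing; total 2. Next closest is /k/ at distance 4.

h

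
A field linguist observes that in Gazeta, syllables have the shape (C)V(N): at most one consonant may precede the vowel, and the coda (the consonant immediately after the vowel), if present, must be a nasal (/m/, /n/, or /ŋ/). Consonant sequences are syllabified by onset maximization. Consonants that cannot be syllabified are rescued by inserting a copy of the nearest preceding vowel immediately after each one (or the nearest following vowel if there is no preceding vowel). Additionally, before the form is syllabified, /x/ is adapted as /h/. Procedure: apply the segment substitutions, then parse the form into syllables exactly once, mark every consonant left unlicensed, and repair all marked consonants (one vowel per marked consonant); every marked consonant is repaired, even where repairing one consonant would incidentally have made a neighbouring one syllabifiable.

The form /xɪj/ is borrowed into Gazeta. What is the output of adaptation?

hɪjɪ

Substitution: /x/ → /h/, giving /hɪj/.
The consonants /j/ cannot be parsed into a legal (C)V(N) syllable (only a nasal (/m/, /n/, or /ŋ/) is licensed in coda position; onsets are limited to one consonant).
Each unlicensed consonant becomes the onset of a new syllable: /j/ → /jɪ/.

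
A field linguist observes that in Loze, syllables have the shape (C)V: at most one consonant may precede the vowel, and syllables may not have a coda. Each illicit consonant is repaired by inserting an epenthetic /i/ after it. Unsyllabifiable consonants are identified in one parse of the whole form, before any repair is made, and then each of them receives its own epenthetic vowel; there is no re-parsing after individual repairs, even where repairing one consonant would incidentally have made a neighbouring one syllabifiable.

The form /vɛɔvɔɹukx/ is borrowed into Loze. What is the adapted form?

Syllabifying with onset maximization leaves /k/, /x/ stranded (no codas are permitted; onsets are limited to one consonant).
Inserting the epenthetic vowel yields /k/ → /ki/, /x/ → /xi/.

vɛɔvɔɹukixi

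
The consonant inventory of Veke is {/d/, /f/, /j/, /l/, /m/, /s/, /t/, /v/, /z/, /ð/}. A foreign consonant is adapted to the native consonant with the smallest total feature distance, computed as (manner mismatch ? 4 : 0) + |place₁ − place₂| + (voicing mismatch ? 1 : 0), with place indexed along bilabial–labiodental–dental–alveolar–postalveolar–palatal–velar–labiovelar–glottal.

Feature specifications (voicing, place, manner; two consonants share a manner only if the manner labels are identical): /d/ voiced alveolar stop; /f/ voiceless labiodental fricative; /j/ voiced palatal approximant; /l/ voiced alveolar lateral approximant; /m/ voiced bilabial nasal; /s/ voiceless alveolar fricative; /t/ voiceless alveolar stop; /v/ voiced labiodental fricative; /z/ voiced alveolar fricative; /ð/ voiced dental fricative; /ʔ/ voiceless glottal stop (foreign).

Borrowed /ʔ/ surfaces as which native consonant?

t

/t/ is closest: same manner (stop), place distance 5 (glottal→alveolar), same voicing; total 5. Next closest is /d/ at distance 6.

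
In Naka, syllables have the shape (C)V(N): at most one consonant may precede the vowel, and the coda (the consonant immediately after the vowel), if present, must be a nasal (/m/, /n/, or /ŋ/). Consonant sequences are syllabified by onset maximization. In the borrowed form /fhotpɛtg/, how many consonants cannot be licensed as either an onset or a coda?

4

Syllabifying with onset maximization leaves /f/, /t/, /t/, /g/ stranded (only a nasal (/m/, /n/, or /ŋ/) is licensed in coda position; onsets are limited to one consonant).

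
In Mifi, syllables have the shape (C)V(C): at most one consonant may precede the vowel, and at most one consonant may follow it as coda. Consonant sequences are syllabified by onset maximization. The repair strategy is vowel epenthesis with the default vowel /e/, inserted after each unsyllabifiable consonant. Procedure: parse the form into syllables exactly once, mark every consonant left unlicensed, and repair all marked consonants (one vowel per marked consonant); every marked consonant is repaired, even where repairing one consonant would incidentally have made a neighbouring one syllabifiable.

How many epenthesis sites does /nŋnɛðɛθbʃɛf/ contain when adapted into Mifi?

3

The unsyllabifiable consonants are /n/, /ŋ/, /b/; each receives one epenthetic vowel.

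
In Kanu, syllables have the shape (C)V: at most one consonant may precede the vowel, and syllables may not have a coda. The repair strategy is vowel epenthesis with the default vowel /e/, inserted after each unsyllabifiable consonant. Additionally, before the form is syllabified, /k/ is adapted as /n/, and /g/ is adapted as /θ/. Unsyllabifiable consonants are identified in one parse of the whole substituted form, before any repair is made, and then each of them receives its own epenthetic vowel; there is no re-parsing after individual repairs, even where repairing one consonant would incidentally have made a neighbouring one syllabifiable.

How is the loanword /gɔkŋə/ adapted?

θɔneŋə

Substitution: /g/ → /θ/, /k/ → /n/, giving /θɔnŋə/.
The consonants /n/ cannot be parsed into a legal (C)V syllable (no codas are permitted; onsets are limited to one consonant).
Each unlicensed consonant becomes the onset of a new syllable: /n/ → /ne/.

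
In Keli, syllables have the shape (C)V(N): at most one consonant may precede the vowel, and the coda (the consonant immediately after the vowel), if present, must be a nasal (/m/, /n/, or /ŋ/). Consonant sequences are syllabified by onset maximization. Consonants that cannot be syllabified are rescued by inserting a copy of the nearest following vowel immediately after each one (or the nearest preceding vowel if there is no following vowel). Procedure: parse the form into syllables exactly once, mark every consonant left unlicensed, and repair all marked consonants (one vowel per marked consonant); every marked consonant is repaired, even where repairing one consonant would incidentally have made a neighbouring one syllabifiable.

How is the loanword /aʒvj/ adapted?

Under (C)V(N), the unsyllabifiable consonants are /ʒ/, /v/, /j/ (only a nasal (/m/, /n/, or /ŋ/) is licensed in coda position; onsets are limited to one consonant).
Inserting the epenthetic vowel yields /ʒ/ → /ʒa/, /v/ → /va/, /j/ → /ja/.

aʒavaja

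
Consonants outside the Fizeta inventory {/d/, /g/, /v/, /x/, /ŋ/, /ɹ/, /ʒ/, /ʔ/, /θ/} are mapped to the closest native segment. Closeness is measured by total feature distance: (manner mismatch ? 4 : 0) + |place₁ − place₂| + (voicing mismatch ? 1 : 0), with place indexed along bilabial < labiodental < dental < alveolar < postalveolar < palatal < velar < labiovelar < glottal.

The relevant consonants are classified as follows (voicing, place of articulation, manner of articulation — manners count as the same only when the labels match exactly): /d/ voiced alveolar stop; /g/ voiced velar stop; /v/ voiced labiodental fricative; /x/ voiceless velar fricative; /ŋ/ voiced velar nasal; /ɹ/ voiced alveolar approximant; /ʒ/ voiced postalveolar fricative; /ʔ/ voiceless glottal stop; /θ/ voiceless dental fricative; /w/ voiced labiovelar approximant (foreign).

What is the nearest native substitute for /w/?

/ɹ/ is closest: same manner (approximant), place distance 4 (labiovelar→alveolar), same voicing; total 4. Next closest is /g/ at distance 5.

ɹ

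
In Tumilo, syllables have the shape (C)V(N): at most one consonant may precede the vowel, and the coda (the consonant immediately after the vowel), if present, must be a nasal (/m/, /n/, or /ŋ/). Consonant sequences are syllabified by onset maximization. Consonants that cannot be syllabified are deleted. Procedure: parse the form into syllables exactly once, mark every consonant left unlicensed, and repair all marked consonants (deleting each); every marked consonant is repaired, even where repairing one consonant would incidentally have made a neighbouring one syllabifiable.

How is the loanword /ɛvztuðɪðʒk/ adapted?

ɛtuðɪ

Under (C)V(N), the unsyllabifiable consonants are /v/, /z/, /ð/, /ʒ/, /k/ (only a nasal (/m/, /n/, or /ŋ/) is licensed in coda position; onsets are limited to one consonant).
Deletion applies to /v/, /z/, /ð/, /ʒ/, /k/.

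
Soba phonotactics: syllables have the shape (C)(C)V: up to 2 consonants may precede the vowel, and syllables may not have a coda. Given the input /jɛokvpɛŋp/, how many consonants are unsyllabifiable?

3

Under (C)(C)V, the unsyllabifiable consonants are /k/, /ŋ/, /p/ (no codas are permitted; onsets may contain at most 2 consonants).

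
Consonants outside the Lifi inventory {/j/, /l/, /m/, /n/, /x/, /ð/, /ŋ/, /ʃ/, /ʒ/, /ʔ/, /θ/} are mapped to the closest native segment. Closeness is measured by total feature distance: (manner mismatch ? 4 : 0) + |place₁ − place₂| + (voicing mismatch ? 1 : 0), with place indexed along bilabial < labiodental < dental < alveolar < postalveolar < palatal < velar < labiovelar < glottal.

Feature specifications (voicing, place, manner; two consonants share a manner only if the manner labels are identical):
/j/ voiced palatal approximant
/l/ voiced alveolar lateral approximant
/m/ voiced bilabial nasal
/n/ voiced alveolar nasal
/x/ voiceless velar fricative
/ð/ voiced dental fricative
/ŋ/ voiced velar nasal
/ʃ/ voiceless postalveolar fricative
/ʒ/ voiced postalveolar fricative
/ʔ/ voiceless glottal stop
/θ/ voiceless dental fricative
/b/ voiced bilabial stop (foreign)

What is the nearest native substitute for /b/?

/m/ is closest: manner differs (stop→nasal, +4), place distance 0 (bilabial→bilabial), same voicing; total 4. Next closest is /ð/ at distance 6.

m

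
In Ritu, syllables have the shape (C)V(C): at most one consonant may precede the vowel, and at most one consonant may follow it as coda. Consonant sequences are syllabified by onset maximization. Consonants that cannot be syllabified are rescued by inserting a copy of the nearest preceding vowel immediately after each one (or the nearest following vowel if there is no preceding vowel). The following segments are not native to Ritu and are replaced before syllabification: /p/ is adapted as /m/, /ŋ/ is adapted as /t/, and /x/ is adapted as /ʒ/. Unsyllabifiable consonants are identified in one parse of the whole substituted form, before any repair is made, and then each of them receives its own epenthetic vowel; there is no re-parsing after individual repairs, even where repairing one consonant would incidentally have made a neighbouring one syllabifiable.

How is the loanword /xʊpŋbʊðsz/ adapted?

ʒʊmtʊbʊðsʊzʊ

Substitution: /x/ → /ʒ/, /p/ → /m/, /ŋ/ → /t/, giving /ʒʊmtbʊðsz/.
The consonants /t/, /s/, /z/ cannot be parsed into a legal (C)V(C) syllable (at most one coda consonant is licensed; onsets are limited to one consonant).
Inserting the epenthetic vowel yields /t/ → /tʊ/, /s/ → /sʊ/, /z/ → /zʊ/.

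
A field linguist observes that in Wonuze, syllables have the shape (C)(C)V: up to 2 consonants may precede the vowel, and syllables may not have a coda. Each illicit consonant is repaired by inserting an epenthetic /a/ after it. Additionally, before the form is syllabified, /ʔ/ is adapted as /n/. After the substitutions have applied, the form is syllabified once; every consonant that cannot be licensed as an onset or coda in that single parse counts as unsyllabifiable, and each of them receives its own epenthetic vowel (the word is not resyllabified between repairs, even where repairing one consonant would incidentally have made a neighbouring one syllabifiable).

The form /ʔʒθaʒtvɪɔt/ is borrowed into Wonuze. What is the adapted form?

naʒθaʒatvɪɔta

Substitution: /ʔ/ → /n/, giving /nʒθaʒtvɪɔt/.
The consonants /n/, /ʒ/, /t/ cannot be parsed into a legal (C)(C)V syllable (no codas are permitted; onsets may contain at most 2 consonants).
Epenthesis after each stranded consonant: /n/ → /na/, /ʒ/ → /ʒa/, /t/ → /ta/.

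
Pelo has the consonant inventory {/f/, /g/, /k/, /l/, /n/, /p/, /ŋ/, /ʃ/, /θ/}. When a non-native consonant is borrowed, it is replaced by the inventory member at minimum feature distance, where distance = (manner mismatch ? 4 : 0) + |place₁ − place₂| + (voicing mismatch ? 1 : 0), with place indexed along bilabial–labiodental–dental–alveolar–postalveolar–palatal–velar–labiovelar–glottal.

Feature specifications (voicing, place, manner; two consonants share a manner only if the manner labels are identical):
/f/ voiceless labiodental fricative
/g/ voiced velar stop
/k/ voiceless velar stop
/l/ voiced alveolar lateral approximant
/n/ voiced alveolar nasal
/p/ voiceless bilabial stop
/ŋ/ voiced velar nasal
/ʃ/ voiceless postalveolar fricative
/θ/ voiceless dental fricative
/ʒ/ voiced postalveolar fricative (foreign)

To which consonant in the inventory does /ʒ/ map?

ʃ

/ʃ/ is closest: same manner (fricative), place distance 0 (postalveolar→postalveolar), voicing differs (+1); total 1. Next closest is /θ/ at distance 3.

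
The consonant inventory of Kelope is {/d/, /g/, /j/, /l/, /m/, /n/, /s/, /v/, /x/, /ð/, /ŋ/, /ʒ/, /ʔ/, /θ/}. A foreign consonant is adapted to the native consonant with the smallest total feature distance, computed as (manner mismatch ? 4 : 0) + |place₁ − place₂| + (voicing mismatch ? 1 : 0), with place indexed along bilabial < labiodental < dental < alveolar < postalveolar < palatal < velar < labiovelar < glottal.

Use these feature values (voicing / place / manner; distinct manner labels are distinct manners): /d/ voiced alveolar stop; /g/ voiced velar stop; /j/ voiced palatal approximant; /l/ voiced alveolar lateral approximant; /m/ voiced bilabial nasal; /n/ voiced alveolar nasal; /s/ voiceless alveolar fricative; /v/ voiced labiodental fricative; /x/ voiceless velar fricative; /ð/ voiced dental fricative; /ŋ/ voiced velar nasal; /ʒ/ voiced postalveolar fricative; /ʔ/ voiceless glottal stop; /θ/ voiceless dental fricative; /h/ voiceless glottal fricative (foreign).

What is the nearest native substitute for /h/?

x

/x/ is closest: same manner (fricative), place distance 2 (glottal→velar), same voicing; total 2. Next closest is /ʔ/ at distance 4.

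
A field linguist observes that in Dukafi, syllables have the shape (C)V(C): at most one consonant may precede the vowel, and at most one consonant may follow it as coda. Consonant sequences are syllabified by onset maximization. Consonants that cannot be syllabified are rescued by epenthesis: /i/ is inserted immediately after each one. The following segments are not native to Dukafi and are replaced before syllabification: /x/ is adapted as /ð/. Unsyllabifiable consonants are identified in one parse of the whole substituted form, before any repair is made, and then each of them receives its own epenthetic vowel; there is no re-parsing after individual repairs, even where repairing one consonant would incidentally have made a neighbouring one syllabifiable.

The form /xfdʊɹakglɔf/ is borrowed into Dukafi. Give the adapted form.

ðifidʊɹakgilɔf

Substitution: /x/ → /ð/, giving /ðfdʊɹakglɔf/.
Under (C)V(C), the unsyllabifiable consonants are /ð/, /f/, /g/ (at most one coda consonant is licensed; onsets are limited to one consonant).
Each unlicensed consonant becomes the onset of a new syllable: /ð/ → /ði/, /f/ → /fi/, /g/ → /gi/.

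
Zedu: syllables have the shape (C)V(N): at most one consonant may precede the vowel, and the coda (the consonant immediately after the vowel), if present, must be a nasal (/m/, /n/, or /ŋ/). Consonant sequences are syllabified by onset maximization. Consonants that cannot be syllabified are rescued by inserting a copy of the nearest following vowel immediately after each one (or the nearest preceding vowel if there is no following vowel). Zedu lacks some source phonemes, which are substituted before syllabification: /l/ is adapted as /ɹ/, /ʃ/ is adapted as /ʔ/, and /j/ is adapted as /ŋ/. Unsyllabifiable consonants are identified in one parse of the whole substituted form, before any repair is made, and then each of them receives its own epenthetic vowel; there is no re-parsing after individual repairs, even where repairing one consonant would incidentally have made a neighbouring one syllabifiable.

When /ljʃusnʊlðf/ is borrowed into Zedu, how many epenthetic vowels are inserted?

6

After substitution the input is /ɹŋʔusnʊɹðf/.
The unsyllabifiable consonants are /ɹ/, /ŋ/, /s/, /ɹ/, /ð/, /f/; each receives one epenthetic vowel.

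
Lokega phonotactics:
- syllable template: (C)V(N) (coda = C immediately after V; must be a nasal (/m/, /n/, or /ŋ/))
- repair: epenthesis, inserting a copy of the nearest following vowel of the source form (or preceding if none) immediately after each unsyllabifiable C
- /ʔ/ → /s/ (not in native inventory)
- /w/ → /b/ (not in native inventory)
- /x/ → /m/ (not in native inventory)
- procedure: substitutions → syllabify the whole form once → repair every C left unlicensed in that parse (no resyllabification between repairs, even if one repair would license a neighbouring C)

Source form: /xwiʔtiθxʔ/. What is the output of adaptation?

mibisitiθimisi

Substitution: /x/ → /m/, /w/ → /b/, /ʔ/ → /s/, giving /mbistiθms/.
Under (C)V(N), the unsyllabifiable consonants are /m/, /s/, /θ/, /m/, /s/ (only a nasal (/m/, /n/, or /ŋ/) is licensed in coda position; onsets are limited to one consonant).
Inserting the epenthetic vowel yields /m/ → /mi/, /s/ → /si/, /θ/ → /θi/, /m/ → /mi/, /s/ → /si/.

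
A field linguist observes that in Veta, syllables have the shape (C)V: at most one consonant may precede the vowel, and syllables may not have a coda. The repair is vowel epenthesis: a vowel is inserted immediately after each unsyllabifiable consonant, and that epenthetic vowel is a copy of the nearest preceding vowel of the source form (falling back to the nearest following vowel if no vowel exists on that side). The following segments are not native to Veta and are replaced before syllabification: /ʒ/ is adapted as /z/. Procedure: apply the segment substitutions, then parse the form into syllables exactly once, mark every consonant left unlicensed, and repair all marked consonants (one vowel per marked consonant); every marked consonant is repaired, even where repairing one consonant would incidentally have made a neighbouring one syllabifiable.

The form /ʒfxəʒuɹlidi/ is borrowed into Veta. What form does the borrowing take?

Substitution: /ʒ/ → /z/, giving /zfxəzuɹlidi/.
The consonants /z/, /f/, /ɹ/ cannot be parsed into a legal (C)V syllable (no codas are permitted; onsets are limited to one consonant).
Epenthesis after each stranded consonant: /z/ → /zə/, /f/ → /fə/, /ɹ/ → /ɹu/.

zəfəxəzuɹulidi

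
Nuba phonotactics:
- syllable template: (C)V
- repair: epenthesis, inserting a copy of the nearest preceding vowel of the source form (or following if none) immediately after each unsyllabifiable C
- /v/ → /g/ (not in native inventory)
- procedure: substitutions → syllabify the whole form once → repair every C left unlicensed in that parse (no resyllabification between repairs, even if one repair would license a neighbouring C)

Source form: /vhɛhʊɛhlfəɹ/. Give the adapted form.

Substitution: /v/ → /g/, giving /ghɛhʊɛhlfəɹ/.
Syllabifying with onset maximization leaves /g/, /h/, /l/, /ɹ/ stranded (no codas are permitted; onsets are limited to one consonant).
Epenthesis after each stranded consonant: /g/ → /gɛ/, /h/ → /hɛ/, /l/ → /lɛ/, /ɹ/ → /ɹə/.

gɛhɛhʊɛhɛlɛfəɹə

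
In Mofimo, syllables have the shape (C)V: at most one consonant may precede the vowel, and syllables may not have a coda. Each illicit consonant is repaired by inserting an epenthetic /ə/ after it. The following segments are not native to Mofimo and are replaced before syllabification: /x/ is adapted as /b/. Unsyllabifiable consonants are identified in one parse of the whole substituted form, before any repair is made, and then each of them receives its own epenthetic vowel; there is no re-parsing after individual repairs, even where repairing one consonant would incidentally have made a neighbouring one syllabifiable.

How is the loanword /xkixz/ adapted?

Substitution: /x/ → /b/, giving /bkibz/.
Syllabifying with onset maximization leaves /b/, /b/, /z/ stranded (no codas are permitted; onsets are limited to one consonant).
Inserting the epenthetic vowel yields /b/ → /bə/, /b/ → /bə/, /z/ → /zə/.

bəkibəzə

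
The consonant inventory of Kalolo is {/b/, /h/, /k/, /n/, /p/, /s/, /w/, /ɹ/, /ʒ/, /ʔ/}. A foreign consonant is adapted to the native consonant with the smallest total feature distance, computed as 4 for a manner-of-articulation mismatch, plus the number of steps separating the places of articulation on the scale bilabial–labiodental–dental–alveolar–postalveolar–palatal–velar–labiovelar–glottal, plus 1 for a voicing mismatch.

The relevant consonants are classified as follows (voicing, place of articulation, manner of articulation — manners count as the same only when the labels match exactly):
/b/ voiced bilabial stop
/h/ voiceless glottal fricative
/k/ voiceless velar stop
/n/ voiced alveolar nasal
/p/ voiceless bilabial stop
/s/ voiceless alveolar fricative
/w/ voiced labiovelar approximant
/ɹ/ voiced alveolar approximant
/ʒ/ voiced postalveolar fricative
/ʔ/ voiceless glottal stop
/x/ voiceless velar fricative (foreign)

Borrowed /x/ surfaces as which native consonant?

/h/ is closest: same manner (fricative), place distance 2 (velar→glottal), same voicing; total 2. Next closest is /s/ at distance 3.

h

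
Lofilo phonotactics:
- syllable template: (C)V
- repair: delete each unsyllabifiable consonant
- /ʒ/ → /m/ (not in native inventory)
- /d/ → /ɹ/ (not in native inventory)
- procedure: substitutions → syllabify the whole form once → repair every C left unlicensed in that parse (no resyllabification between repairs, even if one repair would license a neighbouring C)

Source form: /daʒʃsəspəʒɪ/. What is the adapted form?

Substitution: /d/ → /ɹ/, /ʒ/ → /m/, giving /ɹamʃsəspəmɪ/.
Under (C)V, the unsyllabifiable consonants are /m/, /ʃ/, /s/ (no codas are permitted; onsets are limited to one consonant).
Deleting the stranded consonants removes /m/, /ʃ/, /s/.

ɹasəpəmɪ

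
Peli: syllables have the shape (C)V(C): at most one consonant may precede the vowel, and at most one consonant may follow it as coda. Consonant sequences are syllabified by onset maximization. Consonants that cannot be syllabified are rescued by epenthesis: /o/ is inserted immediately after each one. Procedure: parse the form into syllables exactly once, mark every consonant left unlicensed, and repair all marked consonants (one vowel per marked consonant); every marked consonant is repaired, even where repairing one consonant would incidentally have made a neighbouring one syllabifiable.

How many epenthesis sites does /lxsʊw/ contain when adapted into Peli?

2

The unsyllabifiable consonants are /l/, /x/; each receives one epenthetic vowel.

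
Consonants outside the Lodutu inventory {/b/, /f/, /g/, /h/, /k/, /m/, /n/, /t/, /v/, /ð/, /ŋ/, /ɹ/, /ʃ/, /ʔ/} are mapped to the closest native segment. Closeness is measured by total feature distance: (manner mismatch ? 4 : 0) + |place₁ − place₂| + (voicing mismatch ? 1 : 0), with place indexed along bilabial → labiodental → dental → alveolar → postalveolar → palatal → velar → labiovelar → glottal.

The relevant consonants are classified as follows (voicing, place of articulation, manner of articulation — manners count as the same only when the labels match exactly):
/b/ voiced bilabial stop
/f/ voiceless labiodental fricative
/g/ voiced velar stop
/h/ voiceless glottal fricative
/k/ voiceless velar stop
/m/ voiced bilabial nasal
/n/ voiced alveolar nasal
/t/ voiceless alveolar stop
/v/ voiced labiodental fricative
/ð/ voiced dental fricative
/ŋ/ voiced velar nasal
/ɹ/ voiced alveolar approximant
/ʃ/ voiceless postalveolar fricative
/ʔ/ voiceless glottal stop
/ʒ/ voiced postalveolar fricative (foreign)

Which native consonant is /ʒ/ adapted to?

ʃ

/ʃ/ is closest: same manner (fricative), place distance 0 (postalveolar→postalveolar), voicing differs (+1); total 1. Next closest is /ð/ at distance 2.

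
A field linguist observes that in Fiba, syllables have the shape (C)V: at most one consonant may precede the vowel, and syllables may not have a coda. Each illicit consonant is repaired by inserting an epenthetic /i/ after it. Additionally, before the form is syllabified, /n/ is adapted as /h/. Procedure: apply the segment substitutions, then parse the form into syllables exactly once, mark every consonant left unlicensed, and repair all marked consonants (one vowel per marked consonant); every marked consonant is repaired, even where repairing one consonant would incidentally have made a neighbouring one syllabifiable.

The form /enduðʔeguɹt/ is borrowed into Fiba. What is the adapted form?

Substitution: /n/ → /h/, giving /ehduðʔeguɹt/.
The consonants /h/, /ð/, /ɹ/, /t/ cannot be parsed into a legal (C)V syllable (no codas are permitted; onsets are limited to one consonant).
Each unlicensed consonant becomes the onset of a new syllable: /h/ → /hi/, /ð/ → /ði/, /ɹ/ → /ɹi/, /t/ → /ti/.

ehiduðiʔeguɹiti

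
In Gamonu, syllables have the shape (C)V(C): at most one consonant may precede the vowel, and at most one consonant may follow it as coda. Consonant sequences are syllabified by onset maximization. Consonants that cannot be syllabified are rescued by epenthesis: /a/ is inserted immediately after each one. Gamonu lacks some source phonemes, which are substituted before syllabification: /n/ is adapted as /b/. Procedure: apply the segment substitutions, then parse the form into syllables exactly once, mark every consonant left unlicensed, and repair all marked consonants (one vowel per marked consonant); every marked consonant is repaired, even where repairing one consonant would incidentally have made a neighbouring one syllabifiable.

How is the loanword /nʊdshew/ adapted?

Substitution: /n/ → /b/, giving /bʊdshew/.
Under (C)V(C), the unsyllabifiable consonants are /s/ (at most one coda consonant is licensed; onsets are limited to one consonant).
Each unlicensed consonant becomes the onset of a new syllable: /s/ → /sa/.

bʊdsahew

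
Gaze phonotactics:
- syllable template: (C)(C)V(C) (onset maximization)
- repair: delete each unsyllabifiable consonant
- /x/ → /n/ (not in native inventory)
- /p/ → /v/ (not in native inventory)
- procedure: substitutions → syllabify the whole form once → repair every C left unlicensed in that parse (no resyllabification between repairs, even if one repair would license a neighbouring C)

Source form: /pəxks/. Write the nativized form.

vən

Substitution: /p/ → /v/, /x/ → /n/, giving /vənks/.
Under (C)(C)V(C), the unsyllabifiable consonants are /k/, /s/ (at most one coda consonant is licensed; onsets may contain at most 2 consonants).
Deletion applies to /k/, /s/.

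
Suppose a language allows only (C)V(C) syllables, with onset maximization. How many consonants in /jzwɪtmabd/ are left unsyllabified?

3

Syllabifying with onset maximization leaves /j/, /z/, /d/ stranded (at most one coda consonant is licensed; onsets are limited to one consonant).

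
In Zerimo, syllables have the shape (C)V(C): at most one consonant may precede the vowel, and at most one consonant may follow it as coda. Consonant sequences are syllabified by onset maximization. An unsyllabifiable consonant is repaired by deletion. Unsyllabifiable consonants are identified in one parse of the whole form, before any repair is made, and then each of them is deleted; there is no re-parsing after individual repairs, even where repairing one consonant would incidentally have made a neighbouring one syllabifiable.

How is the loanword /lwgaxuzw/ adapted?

Syllabifying with onset maximization leaves /l/, /w/, /w/ stranded (at most one coda consonant is licensed; onsets are limited to one consonant).
Deletion applies to /l/, /w/, /w/.

gaxuz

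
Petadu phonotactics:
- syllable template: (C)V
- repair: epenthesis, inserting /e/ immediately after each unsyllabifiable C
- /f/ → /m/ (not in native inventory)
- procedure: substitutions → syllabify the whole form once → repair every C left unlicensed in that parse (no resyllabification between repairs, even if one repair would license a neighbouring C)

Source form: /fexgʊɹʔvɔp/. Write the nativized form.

mexegʊɹeʔevɔpe

Substitution: /f/ → /m/, giving /mexgʊɹʔvɔp/.
Under (C)V, the unsyllabifiable consonants are /x/, /ɹ/, /ʔ/, /p/ (no codas are permitted; onsets are limited to one consonant).
Epenthesis after each stranded consonant: /x/ → /xe/, /ɹ/ → /ɹe/, /ʔ/ → /ʔe/, /p/ → /pe/.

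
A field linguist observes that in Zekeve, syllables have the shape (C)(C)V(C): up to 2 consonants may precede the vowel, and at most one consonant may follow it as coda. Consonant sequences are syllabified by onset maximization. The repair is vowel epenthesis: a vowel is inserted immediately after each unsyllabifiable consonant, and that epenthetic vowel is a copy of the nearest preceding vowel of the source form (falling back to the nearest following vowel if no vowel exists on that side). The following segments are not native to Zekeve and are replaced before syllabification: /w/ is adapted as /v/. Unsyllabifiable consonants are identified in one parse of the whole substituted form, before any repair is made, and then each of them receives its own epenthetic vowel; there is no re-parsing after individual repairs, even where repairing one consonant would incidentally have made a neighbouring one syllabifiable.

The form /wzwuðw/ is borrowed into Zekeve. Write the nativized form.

vuzvuðvu

Substitution: /w/ → /v/, giving /vzvuðv/.
The consonants /v/, /v/ cannot be parsed into a legal (C)(C)V(C) syllable (at most one coda consonant is licensed; onsets may contain at most 2 consonants).
Each unlicensed consonant becomes the onset of a new syllable: /v/ → /vu/, /v/ → /vu/.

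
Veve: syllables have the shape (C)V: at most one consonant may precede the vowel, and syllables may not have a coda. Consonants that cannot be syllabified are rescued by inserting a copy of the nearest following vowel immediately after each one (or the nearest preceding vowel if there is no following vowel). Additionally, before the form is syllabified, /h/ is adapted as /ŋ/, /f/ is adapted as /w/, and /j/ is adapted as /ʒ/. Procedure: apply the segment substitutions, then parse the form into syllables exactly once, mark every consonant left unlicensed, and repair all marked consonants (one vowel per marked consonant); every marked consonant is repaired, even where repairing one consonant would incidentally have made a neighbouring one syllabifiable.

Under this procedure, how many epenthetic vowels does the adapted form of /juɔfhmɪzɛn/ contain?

After substitution the input is /ʒuɔwŋmɪzɛn/.
The unsyllabifiable consonants are /w/, /ŋ/, /n/; each receives one epenthetic vowel.

3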